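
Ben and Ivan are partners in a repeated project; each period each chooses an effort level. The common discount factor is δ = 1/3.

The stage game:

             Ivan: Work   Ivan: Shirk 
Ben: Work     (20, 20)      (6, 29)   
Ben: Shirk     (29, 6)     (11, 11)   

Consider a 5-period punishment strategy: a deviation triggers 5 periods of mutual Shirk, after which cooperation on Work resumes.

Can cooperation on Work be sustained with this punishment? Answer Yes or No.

No

IC: δ+…+δ^5 ≥ (29−20)/(20−11) = 1.
At δ = 1/3: partial sum = 0.4979 < 1.0000. Cooperation not sustainable.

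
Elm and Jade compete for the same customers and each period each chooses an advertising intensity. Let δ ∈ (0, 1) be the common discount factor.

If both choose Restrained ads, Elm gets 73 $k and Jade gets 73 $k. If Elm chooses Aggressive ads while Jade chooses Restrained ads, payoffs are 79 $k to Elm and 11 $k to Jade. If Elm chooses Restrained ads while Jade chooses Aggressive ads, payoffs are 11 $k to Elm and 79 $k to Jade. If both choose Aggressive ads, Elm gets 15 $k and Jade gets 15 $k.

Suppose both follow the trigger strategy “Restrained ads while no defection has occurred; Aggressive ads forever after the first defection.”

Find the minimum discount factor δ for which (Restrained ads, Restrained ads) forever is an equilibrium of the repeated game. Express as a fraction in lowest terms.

73/(1−δ) ≥ 79 + 15δ/(1−δ)
73 ≥ 79 − 64δ
δ ≥ 6/64 = 3/32.

3/32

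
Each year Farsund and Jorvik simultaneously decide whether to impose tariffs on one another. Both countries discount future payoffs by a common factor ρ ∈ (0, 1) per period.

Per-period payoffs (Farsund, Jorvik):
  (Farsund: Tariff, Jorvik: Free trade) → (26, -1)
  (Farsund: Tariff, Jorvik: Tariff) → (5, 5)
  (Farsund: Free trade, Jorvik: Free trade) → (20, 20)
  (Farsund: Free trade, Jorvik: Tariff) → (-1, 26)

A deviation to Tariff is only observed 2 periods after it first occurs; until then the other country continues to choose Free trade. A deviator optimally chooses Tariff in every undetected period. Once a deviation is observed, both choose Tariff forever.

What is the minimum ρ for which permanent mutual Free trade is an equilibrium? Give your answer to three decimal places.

The best deviation is to choose Tariff for all 2 undetected periods, earning 26 each, then 5 forever once detected.
Deviation value: 26(1−ρ^2)/(1−ρ) + 5ρ^2/(1−ρ); cooperation value: 20/(1−ρ).
IC: 20 ≥ 26(1−ρ^2) + 5ρ^2 = 26 − 21ρ^2.
So ρ^2 ≥ 6/21 = 2/7, giving ρ ≥ (2/7)^(1/2) ≈ 0.535.

0.535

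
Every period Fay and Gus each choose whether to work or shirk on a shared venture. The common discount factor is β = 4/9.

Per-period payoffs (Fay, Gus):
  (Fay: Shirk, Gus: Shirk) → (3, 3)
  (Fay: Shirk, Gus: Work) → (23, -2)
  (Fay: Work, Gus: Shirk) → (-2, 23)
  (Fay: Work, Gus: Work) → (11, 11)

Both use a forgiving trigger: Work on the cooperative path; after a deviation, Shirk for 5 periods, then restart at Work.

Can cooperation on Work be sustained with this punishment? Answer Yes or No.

No

A one-shot deviation gives 23 now, then 3 for 5 periods, then back to 11.
Gain from deviating: (23−11) today; loss: (11−3) in each of the next 5 periods.
No-deviation condition: (11−3)(β+…+β^5) ≥ 23−11, i.e. β+…+β^5 ≥ 3/2.
At β = 4/9: β+…+β^5 = 0.7861 < 1.5000.
So cooperation is not sustainable.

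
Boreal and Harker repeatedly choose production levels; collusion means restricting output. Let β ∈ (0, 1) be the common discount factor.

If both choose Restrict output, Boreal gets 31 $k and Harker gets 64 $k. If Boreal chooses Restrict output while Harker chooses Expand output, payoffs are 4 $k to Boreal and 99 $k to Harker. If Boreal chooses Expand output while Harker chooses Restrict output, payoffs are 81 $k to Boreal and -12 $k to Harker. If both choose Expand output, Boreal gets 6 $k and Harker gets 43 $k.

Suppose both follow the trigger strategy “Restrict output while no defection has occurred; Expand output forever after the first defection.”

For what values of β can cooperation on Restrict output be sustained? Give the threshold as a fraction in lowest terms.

2/3

Boreal's threshold: (81−31)/(81−6) = 2/3.
Harker's threshold: (99−64)/(99−43) = 5/8.
2/3 > 5/8, so Boreal binds and β* = 2/3.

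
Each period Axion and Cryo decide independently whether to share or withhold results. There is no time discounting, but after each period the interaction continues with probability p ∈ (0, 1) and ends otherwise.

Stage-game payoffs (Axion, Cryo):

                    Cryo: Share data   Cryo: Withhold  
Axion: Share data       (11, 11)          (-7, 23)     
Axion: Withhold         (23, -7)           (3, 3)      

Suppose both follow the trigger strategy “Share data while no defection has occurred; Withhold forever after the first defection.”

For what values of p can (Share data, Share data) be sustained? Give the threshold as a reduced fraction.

3/5

With no time discounting, the continuation probability p plays the role of the discount factor.
Grim-trigger IC: 11/(1−p) ≥ 23 + 3p/(1−p) ⇒ p ≥ (23−11)/(23−3) = 3/5.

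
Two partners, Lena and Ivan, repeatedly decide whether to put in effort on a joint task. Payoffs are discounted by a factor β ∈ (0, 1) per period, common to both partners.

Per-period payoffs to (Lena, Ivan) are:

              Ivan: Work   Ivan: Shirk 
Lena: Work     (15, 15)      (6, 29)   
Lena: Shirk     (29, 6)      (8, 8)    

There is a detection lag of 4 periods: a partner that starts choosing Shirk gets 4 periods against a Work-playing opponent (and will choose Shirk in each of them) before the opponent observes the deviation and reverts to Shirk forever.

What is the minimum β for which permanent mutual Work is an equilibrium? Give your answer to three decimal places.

0.904

Deviating for the 4 undetected periods gains 29−15 = 14 per period over cooperation, then loses 15−8 = 7 per period forever once punishment starts.
Gain: 14(1 + β + … + β^3); loss: 7·β^4/(1−β).
No profitable deviation ⇔ 14(1−β^4) ≤ 7·β^4, i.e. β^4 ≥ 14/(14+7) = 2/3.
Hence β ≥ (2/3)^(1/4) ≈ 0.904.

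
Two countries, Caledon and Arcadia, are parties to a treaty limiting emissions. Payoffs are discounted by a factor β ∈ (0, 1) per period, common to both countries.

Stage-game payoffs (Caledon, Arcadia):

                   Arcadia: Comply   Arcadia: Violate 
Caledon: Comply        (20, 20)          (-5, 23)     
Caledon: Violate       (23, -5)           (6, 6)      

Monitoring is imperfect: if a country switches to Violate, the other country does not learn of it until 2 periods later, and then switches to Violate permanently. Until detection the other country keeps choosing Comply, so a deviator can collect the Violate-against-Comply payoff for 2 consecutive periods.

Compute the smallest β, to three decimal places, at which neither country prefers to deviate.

0.420

Deviating for the 2 undetected periods gains 23−20 = 3 per period over cooperation, then loses 20−6 = 14 per period forever once punishment starts.
Gain: 3(1 + β + … + β^1); loss: 14·β^2/(1−β).
No profitable deviation ⇔ 3(1−β^2) ≤ 14·β^2, i.e. β^2 ≥ 3/(3+14) = 3/17.
Hence β ≥ (3/17)^(1/2) ≈ 0.420.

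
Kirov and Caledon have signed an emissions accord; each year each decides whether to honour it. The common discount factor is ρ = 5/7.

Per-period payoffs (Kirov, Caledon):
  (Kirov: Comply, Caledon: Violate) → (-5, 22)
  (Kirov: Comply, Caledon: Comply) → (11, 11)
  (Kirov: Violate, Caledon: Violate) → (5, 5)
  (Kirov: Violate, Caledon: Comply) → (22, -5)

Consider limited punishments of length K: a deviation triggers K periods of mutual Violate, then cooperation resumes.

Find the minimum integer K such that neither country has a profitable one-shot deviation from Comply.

IC: ρ(1−ρ^K)/(1−ρ) ≥ (22−11)/(11−5) = 11/6.
With ρ = 5/7: need 1 − ρ^K ≥ 11/6·(1−5/7)/(5/7), i.e. ρ^K ≤ 0.2667.
Since (5/7)^3 = 0.3644 and (5/7)^4 = 0.2603, the smallest such K is 4.

4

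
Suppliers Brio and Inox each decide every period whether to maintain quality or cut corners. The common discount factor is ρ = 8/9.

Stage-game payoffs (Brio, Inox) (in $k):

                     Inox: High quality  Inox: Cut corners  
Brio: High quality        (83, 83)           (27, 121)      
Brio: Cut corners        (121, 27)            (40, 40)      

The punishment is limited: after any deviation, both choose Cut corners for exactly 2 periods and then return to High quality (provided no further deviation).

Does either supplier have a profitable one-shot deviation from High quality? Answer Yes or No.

No

Comparing payoff streams over the 3 periods until play realigns: cooperate → 83(1+ρ+…+ρ^2); deviate → 121 + 40(ρ+…+ρ^2).
Cooperation is sustained iff (83−40)(ρ+…+ρ^2) ≥ 121−83.
ρ+…+ρ^2 = 8/9·(1−(8/9)^2)/(1−8/9) = 1.6790, and (121−83)/(83−40) = 0.8837.
1.6790 ≥ 0.8837, so cooperation is sustainable.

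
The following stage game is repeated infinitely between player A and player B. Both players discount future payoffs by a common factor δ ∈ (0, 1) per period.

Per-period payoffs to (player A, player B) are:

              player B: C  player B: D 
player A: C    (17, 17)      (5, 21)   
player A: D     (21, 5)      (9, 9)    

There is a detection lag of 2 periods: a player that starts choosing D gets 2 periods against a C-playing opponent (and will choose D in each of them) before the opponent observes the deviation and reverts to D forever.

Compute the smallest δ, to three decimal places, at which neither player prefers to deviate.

A deviator earns 21 for 2 periods, then 9 forever; cooperating earns 17 forever. Multiplying the IC by (1−δ):
17 ≥ 21(1−δ^2) + 9δ^2, so 12·δ^2 ≥ 4 and δ^2 ≥ 1/3.
δ ≥ (1/3)^(1/2) ≈ 0.577.

0.577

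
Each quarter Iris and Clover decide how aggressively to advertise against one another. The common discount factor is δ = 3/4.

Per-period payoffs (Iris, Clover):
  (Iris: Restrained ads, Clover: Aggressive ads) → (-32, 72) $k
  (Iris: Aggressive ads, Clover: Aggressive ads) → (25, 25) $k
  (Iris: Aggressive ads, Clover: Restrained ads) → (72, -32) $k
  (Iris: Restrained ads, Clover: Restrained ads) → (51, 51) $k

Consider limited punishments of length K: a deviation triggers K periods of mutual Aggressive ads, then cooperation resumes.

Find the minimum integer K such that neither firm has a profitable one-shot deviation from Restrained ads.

2

IC: δ(1−δ^K)/(1−δ) ≥ (72−51)/(51−25) = 21/26.
With δ = 3/4: need 1 − δ^K ≥ 21/26·(1−3/4)/(3/4), i.e. δ^K ≤ 0.7308.
Since (3/4)^1 = 0.7500 and (3/4)^2 = 0.5625, the smallest such K is 2.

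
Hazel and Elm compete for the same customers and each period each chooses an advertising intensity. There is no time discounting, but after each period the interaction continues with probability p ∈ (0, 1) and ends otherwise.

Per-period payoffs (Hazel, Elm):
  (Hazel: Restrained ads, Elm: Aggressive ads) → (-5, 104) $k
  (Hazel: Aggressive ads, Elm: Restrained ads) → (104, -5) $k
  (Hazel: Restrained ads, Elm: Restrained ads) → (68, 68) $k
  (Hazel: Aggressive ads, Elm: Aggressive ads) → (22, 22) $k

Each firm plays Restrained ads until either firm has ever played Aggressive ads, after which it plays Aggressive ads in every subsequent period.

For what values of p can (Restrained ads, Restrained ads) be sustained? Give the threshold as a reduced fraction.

With no time discounting, the continuation probability p plays the role of the discount factor.
Grim-trigger IC: 68/(1−p) ≥ 104 + 22p/(1−p) ⇒ p ≥ (104−68)/(104−22) = 18/41.

18/41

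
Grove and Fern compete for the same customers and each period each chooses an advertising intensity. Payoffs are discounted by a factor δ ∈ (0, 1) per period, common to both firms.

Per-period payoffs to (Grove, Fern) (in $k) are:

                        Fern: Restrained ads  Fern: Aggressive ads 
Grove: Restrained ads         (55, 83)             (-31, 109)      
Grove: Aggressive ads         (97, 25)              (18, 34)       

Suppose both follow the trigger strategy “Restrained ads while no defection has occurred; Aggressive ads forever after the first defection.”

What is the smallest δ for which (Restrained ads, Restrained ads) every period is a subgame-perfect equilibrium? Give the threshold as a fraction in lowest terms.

Grove: cooperation gives 55 each period; deviation gives 97 once then 18 forever.
  55/(1−δ) ≥ 97 + 18δ/(1−δ) ⇒ δ ≥ 42/79.
Fern: cooperation gives 83 each period; deviation gives 109 once then 34 forever.
  δ ≥ 26/75.
Both must hold, so the binding constraint is Grove's: δ ≥ 42/79.

42/79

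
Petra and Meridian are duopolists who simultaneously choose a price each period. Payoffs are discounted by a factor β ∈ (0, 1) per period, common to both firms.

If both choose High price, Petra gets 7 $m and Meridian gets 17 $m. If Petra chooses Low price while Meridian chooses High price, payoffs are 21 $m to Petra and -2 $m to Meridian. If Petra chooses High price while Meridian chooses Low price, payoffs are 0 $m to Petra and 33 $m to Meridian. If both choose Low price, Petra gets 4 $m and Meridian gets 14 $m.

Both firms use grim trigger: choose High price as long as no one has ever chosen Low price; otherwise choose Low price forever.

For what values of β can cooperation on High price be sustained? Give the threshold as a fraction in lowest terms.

16/19

Petra's threshold: (21−7)/(21−4) = 14/17.
Meridian's threshold: (33−17)/(33−14) = 16/19.
14/17 < 16/19, so Meridian binds and β* = 16/19.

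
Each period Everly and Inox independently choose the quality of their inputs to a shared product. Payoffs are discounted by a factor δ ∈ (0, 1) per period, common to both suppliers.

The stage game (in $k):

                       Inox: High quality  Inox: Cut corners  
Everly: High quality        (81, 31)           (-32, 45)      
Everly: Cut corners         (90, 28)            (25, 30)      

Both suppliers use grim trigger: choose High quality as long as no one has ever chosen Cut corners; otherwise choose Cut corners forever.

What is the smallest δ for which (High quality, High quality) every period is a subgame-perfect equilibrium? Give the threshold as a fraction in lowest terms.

Everly's threshold: (90−81)/(90−25) = 9/65.
Inox's threshold: (45−31)/(45−30) = 14/15.
9/65 < 14/15, so Inox binds and δ* = 14/15.

14/15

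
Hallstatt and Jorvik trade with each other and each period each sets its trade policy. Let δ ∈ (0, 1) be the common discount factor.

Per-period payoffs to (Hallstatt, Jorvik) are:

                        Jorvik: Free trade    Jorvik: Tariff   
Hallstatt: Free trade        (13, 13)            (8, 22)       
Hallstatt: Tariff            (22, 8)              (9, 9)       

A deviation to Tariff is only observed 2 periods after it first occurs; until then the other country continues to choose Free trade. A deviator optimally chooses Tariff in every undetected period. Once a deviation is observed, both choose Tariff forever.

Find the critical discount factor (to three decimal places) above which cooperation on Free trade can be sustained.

0.832

The best deviation is to choose Tariff for all 2 undetected periods, earning 22 each, then 9 forever once detected.
Deviation value: 22(1−δ^2)/(1−δ) + 9δ^2/(1−δ); cooperation value: 13/(1−δ).
IC: 13 ≥ 22(1−δ^2) + 9δ^2 = 22 − 13δ^2.
So δ^2 ≥ 9/13, giving δ ≥ (9/13)^(1/2) ≈ 0.832.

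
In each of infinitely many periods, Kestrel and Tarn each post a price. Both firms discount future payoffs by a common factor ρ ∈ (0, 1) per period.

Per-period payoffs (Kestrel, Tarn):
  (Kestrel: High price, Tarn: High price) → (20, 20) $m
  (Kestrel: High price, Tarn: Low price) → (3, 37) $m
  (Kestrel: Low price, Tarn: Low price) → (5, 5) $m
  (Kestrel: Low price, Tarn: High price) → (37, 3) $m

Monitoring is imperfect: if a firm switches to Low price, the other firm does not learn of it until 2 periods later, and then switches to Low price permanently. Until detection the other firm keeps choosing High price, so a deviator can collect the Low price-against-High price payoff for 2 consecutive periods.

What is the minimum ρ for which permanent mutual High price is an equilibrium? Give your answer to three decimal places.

0.729

The best deviation is to choose Low price for all 2 undetected periods, earning 37 each, then 5 forever once detected.
Deviation value: 37(1−ρ^2)/(1−ρ) + 5ρ^2/(1−ρ); cooperation value: 20/(1−ρ).
IC: 20 ≥ 37(1−ρ^2) + 5ρ^2 = 37 − 32ρ^2.
So ρ^2 ≥ 17/32, giving ρ ≥ (17/32)^(1/2) ≈ 0.729.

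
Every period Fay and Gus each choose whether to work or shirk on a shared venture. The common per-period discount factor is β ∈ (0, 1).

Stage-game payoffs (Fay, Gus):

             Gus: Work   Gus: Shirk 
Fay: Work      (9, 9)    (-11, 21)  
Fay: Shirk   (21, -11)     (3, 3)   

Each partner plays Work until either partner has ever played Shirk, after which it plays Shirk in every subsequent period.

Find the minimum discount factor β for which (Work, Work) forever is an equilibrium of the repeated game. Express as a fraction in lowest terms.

Cooperation forever yields 9 each period: 9/(1−β).
Deviating yields 21 once, then 3 forever: 21 + 3β/(1−β).
No profitable deviation requires 9/(1−β) ≥ 21 + 3β/(1−β).
Multiplying by (1−β): 9 ≥ 21(1−β) + 3β = 21 − 18β.
So 18β ≥ 12, i.e. β ≥ 12/18 = 2/3.

2/3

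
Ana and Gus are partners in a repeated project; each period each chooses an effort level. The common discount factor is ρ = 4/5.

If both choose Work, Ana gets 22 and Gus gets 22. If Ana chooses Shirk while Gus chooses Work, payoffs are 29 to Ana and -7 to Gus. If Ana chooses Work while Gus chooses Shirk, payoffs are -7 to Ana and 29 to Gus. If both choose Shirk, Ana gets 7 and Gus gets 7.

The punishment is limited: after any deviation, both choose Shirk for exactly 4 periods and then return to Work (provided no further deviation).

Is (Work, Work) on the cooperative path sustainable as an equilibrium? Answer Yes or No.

IC: ρ+…+ρ^4 ≥ (29−22)/(22−7) = 7/15.
At ρ = 4/5: partial sum = 2.3616 ≥ 0.4667. Cooperation sustainable.

Yes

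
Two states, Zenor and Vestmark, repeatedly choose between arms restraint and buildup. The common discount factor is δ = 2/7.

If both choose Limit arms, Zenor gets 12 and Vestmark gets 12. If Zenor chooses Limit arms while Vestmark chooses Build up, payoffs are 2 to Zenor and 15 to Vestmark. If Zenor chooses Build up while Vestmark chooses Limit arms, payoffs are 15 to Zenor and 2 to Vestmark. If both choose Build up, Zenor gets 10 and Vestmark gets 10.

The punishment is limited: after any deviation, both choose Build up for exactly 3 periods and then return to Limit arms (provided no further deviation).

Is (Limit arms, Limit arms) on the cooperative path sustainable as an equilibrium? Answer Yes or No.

IC: δ+…+δ^3 ≥ (15−12)/(12−10) = 3/2.
At δ = 2/7: partial sum = 0.3907 < 1.5000. Cooperation not sustainable.

No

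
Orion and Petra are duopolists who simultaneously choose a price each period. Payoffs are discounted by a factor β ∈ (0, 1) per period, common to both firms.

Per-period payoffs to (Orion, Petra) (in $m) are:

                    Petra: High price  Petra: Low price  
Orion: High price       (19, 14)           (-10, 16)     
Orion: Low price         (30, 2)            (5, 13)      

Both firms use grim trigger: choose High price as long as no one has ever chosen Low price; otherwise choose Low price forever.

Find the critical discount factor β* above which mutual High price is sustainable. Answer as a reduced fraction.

2/3

For Orion: deviation gain 30−19 = 11, per-period punishment loss 19−5 = 14. IC gives β ≥ 11/25.
For Petra: gain 2, loss 1 per period, so β ≥ 2/3.
The tighter constraint is Petra's, so cooperation needs β ≥ 2/3.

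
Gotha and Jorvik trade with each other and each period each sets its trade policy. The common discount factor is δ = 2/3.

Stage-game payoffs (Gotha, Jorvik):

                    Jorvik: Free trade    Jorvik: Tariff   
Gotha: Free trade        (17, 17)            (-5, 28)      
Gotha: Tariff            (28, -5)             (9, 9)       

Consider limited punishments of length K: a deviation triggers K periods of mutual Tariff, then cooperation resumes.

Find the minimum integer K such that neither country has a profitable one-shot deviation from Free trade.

3

Need Σ_{k=1}^{K} δ^k ≥ (28−17)/(17−9) = 1.3750 at δ = 2/3.
At K = 2 the sum is 1.1111 < 1.3750; at K = 3 it is 1.4074 ≥ 1.3750.
So the minimum punishment length is K = 3.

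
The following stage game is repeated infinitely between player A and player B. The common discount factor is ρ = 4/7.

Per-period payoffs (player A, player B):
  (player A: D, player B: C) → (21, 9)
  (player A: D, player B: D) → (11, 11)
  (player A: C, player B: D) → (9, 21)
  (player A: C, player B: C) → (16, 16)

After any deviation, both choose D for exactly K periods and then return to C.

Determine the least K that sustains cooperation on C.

3

IC: ρ(1−ρ^K)/(1−ρ) ≥ (21−16)/(16−11) = 1.
With ρ = 4/7: need 1 − ρ^K ≥ 1·(1−4/7)/(4/7), i.e. ρ^K ≤ 0.2500.
Since (4/7)^2 = 0.3265 and (4/7)^3 = 0.1866, the smallest such K is 3.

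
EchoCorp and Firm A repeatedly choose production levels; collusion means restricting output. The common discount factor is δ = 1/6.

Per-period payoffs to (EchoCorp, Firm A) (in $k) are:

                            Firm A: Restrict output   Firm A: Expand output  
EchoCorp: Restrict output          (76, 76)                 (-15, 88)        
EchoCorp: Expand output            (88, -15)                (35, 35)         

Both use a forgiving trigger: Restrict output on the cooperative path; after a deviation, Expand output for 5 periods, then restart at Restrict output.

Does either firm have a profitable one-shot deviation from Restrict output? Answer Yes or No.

Yes

IC: δ+…+δ^5 ≥ (88−76)/(76−35) = 12/41.
At δ = 1/6: partial sum = 0.2000 < 0.2927. Cooperation not sustainable.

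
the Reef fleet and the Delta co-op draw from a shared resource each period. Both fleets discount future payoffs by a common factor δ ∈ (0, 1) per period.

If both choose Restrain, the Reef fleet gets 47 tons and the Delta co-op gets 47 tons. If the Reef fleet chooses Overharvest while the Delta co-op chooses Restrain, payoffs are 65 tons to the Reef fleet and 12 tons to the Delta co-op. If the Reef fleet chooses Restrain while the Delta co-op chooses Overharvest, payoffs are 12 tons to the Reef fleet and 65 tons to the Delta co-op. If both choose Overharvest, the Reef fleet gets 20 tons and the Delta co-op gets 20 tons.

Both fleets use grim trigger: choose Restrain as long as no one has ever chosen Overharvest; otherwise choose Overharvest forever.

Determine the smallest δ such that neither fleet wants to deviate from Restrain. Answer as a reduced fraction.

2/5

Cooperation forever yields 47 each period: 47/(1−δ).
Deviating yields 65 once, then 20 forever: 65 + 20δ/(1−δ).
No profitable deviation requires 47/(1−δ) ≥ 65 + 20δ/(1−δ).
Multiplying by (1−δ): 47 ≥ 65(1−δ) + 20δ = 65 − 45δ.
So 45δ ≥ 18, i.e. δ ≥ 18/45 = 2/5.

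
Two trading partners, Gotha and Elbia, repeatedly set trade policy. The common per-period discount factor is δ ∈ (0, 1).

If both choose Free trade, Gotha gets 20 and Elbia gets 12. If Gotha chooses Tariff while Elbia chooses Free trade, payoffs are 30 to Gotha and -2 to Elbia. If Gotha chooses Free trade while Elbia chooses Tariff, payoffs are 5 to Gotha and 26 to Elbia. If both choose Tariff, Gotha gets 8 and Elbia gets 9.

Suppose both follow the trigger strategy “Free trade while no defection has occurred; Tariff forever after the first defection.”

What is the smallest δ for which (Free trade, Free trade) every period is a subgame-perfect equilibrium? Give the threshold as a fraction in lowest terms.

14/17

Gotha's threshold: (30−20)/(30−8) = 5/11.
Elbia's threshold: (26−12)/(26−9) = 14/17.
5/11 < 14/17, so Elbia binds and δ* = 14/17.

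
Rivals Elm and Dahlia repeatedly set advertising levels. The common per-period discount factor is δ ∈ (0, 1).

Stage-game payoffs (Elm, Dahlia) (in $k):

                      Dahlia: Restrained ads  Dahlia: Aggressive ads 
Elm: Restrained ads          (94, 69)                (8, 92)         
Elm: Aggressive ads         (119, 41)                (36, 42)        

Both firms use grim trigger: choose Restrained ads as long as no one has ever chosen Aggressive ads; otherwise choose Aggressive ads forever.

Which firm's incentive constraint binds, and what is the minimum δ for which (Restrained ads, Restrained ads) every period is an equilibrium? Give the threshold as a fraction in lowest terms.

Dahlia; δ ≥ 23/50

Elm: cooperation gives 94 each period; deviation gives 119 once then 36 forever.
  94/(1−δ) ≥ 119 + 36δ/(1−δ) ⇒ δ ≥ 25/83.
Dahlia: cooperation gives 69 each period; deviation gives 92 once then 42 forever.
  δ ≥ 23/50.
Both must hold, so the binding constraint is Dahlia's: δ ≥ 23/50.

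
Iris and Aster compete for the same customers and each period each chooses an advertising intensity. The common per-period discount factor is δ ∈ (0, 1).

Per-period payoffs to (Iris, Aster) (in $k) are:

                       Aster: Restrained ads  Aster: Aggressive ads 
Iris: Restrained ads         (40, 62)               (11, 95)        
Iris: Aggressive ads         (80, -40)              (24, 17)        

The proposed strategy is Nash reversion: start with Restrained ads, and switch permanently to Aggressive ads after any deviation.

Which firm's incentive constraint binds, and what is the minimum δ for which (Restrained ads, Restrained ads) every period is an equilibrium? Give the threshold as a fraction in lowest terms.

Iris; δ ≥ 5/7

Iris's threshold: (80−40)/(80−24) = 5/7.
Aster's threshold: (95−62)/(95−17) = 11/26.
5/7 > 11/26, so Iris binds and δ* = 5/7.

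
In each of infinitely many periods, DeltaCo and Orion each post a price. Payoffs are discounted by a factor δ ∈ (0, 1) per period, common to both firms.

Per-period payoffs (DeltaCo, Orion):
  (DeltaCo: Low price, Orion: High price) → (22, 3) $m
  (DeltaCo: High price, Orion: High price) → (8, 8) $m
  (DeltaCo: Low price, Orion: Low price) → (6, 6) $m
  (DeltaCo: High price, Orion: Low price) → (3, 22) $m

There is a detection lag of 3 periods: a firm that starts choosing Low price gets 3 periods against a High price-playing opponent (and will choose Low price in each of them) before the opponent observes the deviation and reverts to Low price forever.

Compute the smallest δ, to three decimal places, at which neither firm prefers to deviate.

Deviating for the 3 undetected periods gains 22−8 = 14 per period over cooperation, then loses 8−6 = 2 per period forever once punishment starts.
Gain: 14(1 + δ + … + δ^2); loss: 2·δ^3/(1−δ).
No profitable deviation ⇔ 14(1−δ^3) ≤ 2·δ^3, i.e. δ^3 ≥ 14/(14+2) = 7/8.
Hence δ ≥ (7/8)^(1/3) ≈ 0.956.

0.956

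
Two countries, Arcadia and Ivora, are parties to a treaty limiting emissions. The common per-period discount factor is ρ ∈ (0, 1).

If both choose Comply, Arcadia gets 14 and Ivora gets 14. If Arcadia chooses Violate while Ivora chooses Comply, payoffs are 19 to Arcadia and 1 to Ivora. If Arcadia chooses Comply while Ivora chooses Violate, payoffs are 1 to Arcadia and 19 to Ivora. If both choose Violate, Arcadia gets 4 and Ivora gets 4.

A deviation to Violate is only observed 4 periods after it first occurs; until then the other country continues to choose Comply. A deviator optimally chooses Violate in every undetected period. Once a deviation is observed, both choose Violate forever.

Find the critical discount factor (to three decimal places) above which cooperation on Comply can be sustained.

The best deviation is to choose Violate for all 4 undetected periods, earning 19 each, then 4 forever once detected.
Deviation value: 19(1−ρ^4)/(1−ρ) + 4ρ^4/(1−ρ); cooperation value: 14/(1−ρ).
IC: 14 ≥ 19(1−ρ^4) + 4ρ^4 = 19 − 15ρ^4.
So ρ^4 ≥ 5/15 = 1/3, giving ρ ≥ (1/3)^(1/4) ≈ 0.760.

0.760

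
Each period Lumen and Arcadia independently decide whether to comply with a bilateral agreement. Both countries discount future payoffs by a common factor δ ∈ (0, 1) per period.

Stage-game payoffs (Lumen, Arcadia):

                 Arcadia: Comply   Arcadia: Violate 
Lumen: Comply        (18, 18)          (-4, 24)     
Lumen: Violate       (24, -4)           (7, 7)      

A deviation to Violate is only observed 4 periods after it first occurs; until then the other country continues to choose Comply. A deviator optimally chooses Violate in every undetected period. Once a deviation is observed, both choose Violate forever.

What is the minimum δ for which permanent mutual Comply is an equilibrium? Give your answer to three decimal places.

0.771

A deviator earns 24 for 4 periods, then 7 forever; cooperating earns 18 forever. Multiplying the IC by (1−δ):
18 ≥ 24(1−δ^4) + 7δ^4, so 17·δ^4 ≥ 6 and δ^4 ≥ 6/17.
δ ≥ (6/17)^(1/4) ≈ 0.771.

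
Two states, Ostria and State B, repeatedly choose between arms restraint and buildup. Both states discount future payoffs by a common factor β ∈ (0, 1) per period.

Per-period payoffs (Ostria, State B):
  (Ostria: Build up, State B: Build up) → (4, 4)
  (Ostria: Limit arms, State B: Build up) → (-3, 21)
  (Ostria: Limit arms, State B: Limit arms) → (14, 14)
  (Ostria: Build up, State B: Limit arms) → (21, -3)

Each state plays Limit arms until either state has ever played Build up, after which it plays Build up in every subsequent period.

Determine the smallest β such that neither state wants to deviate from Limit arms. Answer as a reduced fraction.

7/17

Under grim trigger the critical discount factor is (T−C)/(T−P) with T = 21, C = 14, P = 4.
β* = (21−14)/(21−4) = 7/17.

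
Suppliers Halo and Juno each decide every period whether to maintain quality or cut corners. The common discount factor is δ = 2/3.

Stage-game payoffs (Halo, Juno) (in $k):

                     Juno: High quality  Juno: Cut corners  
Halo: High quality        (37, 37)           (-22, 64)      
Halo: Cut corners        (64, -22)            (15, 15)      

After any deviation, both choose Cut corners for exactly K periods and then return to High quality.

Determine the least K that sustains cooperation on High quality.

3

No profitable deviation requires (37−15)(δ+…+δ^K) ≥ 64−37, i.e. δ+…+δ^K ≥ 27/22 ≈ 1.2273.
With δ = 2/3, the partial sums are K=1: 0.6667, K=2: 1.1111, K=3: 1.4074.
K = 3 is the first length at which the sum reaches 1.2273.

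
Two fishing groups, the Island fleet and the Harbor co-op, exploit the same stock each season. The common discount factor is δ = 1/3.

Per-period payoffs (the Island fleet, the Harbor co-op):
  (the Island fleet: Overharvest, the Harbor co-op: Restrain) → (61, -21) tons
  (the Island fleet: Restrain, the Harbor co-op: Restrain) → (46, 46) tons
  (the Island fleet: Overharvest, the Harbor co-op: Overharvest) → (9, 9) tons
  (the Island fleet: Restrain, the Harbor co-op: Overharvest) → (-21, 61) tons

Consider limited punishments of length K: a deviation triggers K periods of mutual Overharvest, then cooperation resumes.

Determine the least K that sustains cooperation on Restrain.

2

No profitable deviation requires (46−9)(δ+…+δ^K) ≥ 61−46, i.e. δ+…+δ^K ≥ 15/37 ≈ 0.4054.
With δ = 1/3, the partial sums are K=1: 0.3333, K=2: 0.4444.
K = 2 is the first length at which the sum reaches 0.4054.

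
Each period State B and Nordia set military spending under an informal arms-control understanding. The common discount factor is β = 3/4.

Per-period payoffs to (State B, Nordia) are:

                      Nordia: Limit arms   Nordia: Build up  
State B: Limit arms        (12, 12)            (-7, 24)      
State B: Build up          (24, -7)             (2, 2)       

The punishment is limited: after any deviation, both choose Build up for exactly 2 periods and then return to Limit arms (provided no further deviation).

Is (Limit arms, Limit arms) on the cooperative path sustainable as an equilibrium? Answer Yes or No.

A one-shot deviation gives 24 now, then 2 for 2 periods, then back to 12.
Gain from deviating: (24−12) today; loss: (12−2) in each of the next 2 periods.
No-deviation condition: (12−2)(β+…+β^2) ≥ 24−12, i.e. β+…+β^2 ≥ 6/5.
At β = 3/4: β+…+β^2 = 1.3125 ≥ 1.2000.
So cooperation is sustainable.

Yes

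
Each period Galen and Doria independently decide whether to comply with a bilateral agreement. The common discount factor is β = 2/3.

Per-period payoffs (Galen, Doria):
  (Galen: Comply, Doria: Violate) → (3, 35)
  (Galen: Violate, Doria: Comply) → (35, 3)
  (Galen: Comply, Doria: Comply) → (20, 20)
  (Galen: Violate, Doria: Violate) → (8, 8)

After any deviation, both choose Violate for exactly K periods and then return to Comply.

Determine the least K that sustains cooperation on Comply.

Need Σ_{k=1}^{K} β^k ≥ (35−20)/(20−8) = 1.2500 at β = 2/3.
At K = 2 the sum is 1.1111 < 1.2500; at K = 3 it is 1.4074 ≥ 1.2500.
So the minimum punishment length is K = 3.

3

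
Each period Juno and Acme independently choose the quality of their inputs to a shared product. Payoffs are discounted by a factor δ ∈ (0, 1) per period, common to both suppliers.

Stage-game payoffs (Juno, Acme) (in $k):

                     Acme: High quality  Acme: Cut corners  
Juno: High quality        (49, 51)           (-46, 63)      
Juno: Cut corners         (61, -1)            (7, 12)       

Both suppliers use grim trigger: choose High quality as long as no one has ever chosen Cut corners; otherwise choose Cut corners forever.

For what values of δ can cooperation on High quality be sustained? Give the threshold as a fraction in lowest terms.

4/17

For Juno: deviation gain 61−49 = 12, per-period punishment loss 49−7 = 42. IC gives δ ≥ 12/54 = 2/9.
For Acme: gain 12, loss 39 per period, so δ ≥ 12/51 = 4/17.
The tighter constraint is Acme's, so cooperation needs δ ≥ 4/17.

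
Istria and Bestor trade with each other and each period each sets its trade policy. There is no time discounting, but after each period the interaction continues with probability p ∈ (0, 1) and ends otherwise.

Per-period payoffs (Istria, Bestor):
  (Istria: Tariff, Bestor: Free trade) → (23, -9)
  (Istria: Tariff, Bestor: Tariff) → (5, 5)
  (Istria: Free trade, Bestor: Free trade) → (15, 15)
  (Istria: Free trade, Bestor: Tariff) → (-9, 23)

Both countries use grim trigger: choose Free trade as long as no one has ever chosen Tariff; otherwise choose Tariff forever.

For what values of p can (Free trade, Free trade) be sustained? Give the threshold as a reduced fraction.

Expected cooperation value is 15 + p·15 + p²·15 + … = 15/(1−p); deviation gives 23 + p·5/(1−p).
15 ≥ 23(1−p) + 5p ⇒ 18p ≥ 8 ⇒ p ≥ 8/18 = 4/9.

4/9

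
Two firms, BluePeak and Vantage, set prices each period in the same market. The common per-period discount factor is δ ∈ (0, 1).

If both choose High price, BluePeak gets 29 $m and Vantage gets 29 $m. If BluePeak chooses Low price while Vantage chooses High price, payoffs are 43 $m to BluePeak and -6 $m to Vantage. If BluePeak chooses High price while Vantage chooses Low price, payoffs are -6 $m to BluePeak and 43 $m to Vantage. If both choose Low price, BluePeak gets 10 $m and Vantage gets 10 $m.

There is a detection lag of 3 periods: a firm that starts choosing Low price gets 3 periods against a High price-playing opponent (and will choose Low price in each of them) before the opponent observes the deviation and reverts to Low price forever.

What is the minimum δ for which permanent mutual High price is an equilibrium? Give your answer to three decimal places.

0.751

A deviator earns 43 for 3 periods, then 10 forever; cooperating earns 29 forever. Multiplying the IC by (1−δ):
29 ≥ 43(1−δ^3) + 10δ^3, so 33·δ^3 ≥ 14 and δ^3 ≥ 14/33.
δ ≥ (14/33)^(1/3) ≈ 0.751.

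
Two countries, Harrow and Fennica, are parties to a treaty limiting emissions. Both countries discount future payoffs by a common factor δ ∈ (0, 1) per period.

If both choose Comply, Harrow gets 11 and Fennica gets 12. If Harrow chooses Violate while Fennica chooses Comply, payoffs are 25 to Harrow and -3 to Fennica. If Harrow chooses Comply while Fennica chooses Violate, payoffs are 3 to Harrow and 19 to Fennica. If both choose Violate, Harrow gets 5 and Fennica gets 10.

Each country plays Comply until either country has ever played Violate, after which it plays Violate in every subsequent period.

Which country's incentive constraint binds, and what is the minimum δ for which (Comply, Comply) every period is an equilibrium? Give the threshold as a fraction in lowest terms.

For Harrow: deviation gain 25−11 = 14, per-period punishment loss 11−5 = 6. IC gives δ ≥ 14/20 = 7/10.
For Fennica: gain 7, loss 2 per period, so δ ≥ 7/9.
The tighter constraint is Fennica's, so cooperation needs δ ≥ 7/9.

Fennica; δ ≥ 7/9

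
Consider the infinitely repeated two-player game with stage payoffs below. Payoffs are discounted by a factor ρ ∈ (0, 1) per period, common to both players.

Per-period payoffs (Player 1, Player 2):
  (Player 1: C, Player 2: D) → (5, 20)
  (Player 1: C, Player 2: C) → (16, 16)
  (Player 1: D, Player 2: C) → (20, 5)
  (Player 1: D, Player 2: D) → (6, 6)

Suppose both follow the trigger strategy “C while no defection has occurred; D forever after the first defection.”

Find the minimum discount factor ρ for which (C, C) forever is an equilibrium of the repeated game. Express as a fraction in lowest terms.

2/7

Cooperation forever yields 16 each period: 16/(1−ρ).
Deviating yields 20 once, then 6 forever: 20 + 6ρ/(1−ρ).
No profitable deviation requires 16/(1−ρ) ≥ 20 + 6ρ/(1−ρ).
Multiplying by (1−ρ): 16 ≥ 20(1−ρ) + 6ρ = 20 − 14ρ.
So 14ρ ≥ 4, i.e. ρ ≥ 4/14 = 2/7.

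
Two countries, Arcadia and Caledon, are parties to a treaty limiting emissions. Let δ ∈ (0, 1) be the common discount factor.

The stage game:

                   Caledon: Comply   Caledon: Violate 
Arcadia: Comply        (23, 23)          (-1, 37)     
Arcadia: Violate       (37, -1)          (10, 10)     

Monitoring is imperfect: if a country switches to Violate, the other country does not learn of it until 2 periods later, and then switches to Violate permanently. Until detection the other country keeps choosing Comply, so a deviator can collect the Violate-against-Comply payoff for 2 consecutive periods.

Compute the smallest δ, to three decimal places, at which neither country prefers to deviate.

A deviator earns 37 for 2 periods, then 10 forever; cooperating earns 23 forever. Multiplying the IC by (1−δ):
23 ≥ 37(1−δ^2) + 10δ^2, so 27·δ^2 ≥ 14 and δ^2 ≥ 14/27.
δ ≥ (14/27)^(1/2) ≈ 0.720.

0.720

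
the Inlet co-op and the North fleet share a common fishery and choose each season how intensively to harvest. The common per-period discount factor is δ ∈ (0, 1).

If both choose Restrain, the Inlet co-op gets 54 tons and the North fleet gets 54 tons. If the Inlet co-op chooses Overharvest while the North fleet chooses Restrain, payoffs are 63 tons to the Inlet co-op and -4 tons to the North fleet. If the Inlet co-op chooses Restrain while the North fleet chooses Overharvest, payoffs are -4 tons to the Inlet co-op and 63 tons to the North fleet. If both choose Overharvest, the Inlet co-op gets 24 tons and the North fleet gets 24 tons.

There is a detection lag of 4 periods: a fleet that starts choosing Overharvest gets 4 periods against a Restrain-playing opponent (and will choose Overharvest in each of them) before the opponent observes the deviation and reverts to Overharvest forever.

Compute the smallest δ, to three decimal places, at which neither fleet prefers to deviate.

0.693

A deviator earns 63 for 4 periods, then 24 forever; cooperating earns 54 forever. Multiplying the IC by (1−δ):
54 ≥ 63(1−δ^4) + 24δ^4, so 39·δ^4 ≥ 9 and δ^4 ≥ 3/13.
δ ≥ (3/13)^(1/4) ≈ 0.693.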